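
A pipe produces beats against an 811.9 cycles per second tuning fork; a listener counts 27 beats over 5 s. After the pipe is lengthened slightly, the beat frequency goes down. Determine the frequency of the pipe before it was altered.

Beat frequency = 27/5 = 5.4 Hz.
|f − 811.9| = 5.4, so the pipe was at either 806.5 Hz or 817.3 Hz.
A longer pipe has a lower fundamental; the adjustment lowers the pipe's frequency.
The beat rate fell, so the adjustment moved the pipe toward 811.9 Hz — it must have started above the reference.

817.3 Hz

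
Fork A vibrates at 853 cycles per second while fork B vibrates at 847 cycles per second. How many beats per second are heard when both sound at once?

6 Hz

Beats arise from superposition of two nearby frequencies; the beat rate is |f₁ − f₂|.
|853 − 847| = 6 Hz.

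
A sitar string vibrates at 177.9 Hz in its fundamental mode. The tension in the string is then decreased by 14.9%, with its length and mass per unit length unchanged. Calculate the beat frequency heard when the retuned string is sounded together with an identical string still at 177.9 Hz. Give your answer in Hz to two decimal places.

For a string, f ∝ √T, so the new frequency is 177.9·√0.851 = 164.1121 Hz.
f_beat = |164.1121 − 177.9| = 13.79 Hz.

13.79 Hz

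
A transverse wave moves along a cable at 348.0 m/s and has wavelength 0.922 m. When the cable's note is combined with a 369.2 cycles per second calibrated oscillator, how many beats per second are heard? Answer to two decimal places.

8.24 Hz

Source frequency f = v/λ = 348.0/0.922 = 377.4403 Hz.
f_beat = |377.4403 − 369.2| = 8.24 Hz.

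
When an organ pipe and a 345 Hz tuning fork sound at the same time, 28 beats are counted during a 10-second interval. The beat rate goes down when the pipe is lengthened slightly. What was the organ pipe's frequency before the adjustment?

347.8 Hz

Beat frequency = 28/10 = 2.8 Hz.
|f − 345| = 2.8, so the organ pipe was at either 342.2 Hz or 347.8 Hz.
A longer pipe has a lower fundamental; the adjustment lowers the organ pipe's frequency.
The beat rate fell, so the adjustment moved the organ pipe toward 345 Hz — it must have started above the reference.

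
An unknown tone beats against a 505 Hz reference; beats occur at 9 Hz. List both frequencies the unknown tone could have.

|f − 505| = 9, so f = 505 ± 9.

496 Hz or 514 Hz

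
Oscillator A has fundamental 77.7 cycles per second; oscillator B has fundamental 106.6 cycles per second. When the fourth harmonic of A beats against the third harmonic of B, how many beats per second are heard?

9.0 Hz

Fourth harmonic of the first: 4·77.7 = 310.8 Hz.
Third harmonic of the second: 3·106.6 = 319.8 Hz.
f_beat = |310.8 − 319.8| = 9.0 Hz.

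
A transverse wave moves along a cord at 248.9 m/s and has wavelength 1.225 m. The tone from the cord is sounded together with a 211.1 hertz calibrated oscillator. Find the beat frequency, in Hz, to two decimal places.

Source frequency f = v/λ = 248.9/1.225 = 203.1837 Hz.
f_beat = |203.1837 − 211.1| = 7.92 Hz.

7.92 Hz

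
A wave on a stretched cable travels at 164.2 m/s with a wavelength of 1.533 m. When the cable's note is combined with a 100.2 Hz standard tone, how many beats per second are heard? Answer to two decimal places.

Source frequency f = v/λ = 164.2/1.533 = 107.1102 Hz.
f_beat = |107.1102 − 100.2| = 6.91 Hz.

6.91 Hz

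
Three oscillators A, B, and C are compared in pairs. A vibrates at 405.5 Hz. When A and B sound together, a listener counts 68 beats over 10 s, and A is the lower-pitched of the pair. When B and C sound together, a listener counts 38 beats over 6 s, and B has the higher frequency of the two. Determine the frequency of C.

A–B: Beat frequency = 68/10 = 6.8 Hz.
B is above A, so f_B = 405.5 + 6.8 = 412.3 Hz.
B–C: Beat frequency = 38/6 = 6.3333 Hz.
C is below B, so f_C = 412.3 − 6.3333 = 405.9667 Hz.

405.9667 Hz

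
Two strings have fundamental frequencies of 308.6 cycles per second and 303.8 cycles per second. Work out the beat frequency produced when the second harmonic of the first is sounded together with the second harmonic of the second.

9.6 Hz

Second harmonic of the first: 2·308.6 = 617.2 Hz.
Second harmonic of the second: 2·303.8 = 607.6 Hz.
f_beat = |617.2 − 607.6| = 9.6 Hz.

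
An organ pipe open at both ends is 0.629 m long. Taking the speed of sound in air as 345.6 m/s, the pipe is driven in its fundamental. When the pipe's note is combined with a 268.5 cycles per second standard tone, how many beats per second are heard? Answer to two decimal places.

Open pipe: f_n = n·v/(2L) = 1·345.6/(2·0.629) = 274.7218 Hz.
f_beat = |274.7218 − 268.5| = 6.22 Hz.

6.22 Hz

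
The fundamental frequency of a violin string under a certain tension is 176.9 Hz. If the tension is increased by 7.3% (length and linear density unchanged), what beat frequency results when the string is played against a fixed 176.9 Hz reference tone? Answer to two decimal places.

For a string, f ∝ √T, so the new frequency is 176.9·√1.073 = 183.2431 Hz.
f_beat = |183.2431 − 176.9| = 6.34 Hz.

6.34 Hz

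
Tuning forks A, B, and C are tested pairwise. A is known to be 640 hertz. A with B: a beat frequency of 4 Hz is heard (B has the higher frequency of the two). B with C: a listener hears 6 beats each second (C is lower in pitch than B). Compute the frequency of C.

638 Hz

B is above A, so f_B = 640 + 4 = 644 Hz.
C is below B, so f_C = 644 − 6 = 638 Hz.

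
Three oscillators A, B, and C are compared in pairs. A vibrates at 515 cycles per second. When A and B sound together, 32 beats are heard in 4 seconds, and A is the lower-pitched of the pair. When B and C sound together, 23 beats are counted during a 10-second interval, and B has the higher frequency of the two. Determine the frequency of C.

520.7 Hz

A–B: Beat frequency = 32/4 = 8 Hz.
B is above A, so f_B = 515 + 8 = 523 Hz.
B–C: Beat frequency = 23/10 = 2.3 Hz.
C is below B, so f_C = 523 − 2.3 = 520.7 Hz.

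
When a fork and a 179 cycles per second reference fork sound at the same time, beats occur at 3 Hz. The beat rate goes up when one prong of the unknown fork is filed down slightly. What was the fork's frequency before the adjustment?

182 Hz

|f − 179| = 3, so the fork was at either 176 Hz or 182 Hz.
Filing a prong removes mass and raises the fork's frequency; the adjustment raises the fork's frequency.
The beat rate rose, so the adjustment moved the fork further from 179 Hz — it was already above the reference.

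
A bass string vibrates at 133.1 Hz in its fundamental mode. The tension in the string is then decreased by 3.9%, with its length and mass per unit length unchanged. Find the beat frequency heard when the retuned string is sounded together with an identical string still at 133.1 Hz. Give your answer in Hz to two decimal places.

2.62 Hz

For a string, f ∝ √T, so the new frequency is 133.1·√0.961 = 130.4787 Hz.
f_beat = |130.4787 − 133.1| = 2.62 Hz.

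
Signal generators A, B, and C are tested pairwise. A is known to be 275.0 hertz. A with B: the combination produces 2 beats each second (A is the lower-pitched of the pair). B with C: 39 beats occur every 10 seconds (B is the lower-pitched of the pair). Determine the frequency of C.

B is above A, so f_B = 275.0 + 2 = 277 Hz.
B–C: Beat frequency = 39/10 = 3.9 Hz.
C is above B, so f_C = 277 + 3.9 = 280.9 Hz.

280.9 Hz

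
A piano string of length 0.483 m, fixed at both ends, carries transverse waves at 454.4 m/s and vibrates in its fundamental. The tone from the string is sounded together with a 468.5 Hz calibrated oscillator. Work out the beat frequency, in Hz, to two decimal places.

1.89 Hz

For a string fixed at both ends, f_n = n·v/(2L) = 1·454.4/(2·0.483) = 470.3934 Hz.
f_beat = |470.3934 − 468.5| = 1.89 Hz.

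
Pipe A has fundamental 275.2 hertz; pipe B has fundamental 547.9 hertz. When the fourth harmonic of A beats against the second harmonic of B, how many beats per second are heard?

Fourth harmonic of the first: 4·275.2 = 1100.8 Hz.
Second harmonic of the second: 2·547.9 = 1095.8 Hz.
f_beat = |1100.8 − 1095.8| = 5.0 Hz.

5.0 Hz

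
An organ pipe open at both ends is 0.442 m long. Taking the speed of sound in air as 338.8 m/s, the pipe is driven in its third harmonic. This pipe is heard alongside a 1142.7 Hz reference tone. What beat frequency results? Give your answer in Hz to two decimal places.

Open pipe: f_n = n·v/(2L) = 3·338.8/(2·0.442) = 1149.7738 Hz.
f_beat = |1149.7738 − 1142.7| = 7.07 Hz.

7.07 Hz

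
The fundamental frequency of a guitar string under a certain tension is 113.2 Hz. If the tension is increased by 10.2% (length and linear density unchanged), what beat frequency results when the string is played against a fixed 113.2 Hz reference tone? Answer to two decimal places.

For a string, f ∝ √T, so the new frequency is 113.2·√1.102 = 118.8330 Hz.
f_beat = |118.8330 − 113.2| = 5.63 Hz.

5.63 Hz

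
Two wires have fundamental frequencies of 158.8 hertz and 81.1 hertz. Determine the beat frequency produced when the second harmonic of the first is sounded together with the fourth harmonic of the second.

6.8 Hz

Second harmonic of the first: 2·158.8 = 317.6 Hz.
Fourth harmonic of the second: 4·81.1 = 324.4 Hz.
f_beat = |317.6 − 324.4| = 6.8 Hz.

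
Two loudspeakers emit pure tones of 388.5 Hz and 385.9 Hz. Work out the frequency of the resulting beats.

2.6 Hz

f_beat = |f₁ − f₂|.
|388.5 − 385.9| = 2.6 Hz.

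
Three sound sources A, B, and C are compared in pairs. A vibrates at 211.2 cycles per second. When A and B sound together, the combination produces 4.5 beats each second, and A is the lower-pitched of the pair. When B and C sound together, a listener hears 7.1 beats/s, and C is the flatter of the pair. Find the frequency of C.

208.6 Hz

B is above A, so f_B = 211.2 + 4.5 = 215.7 Hz.
C is below B, so f_C = 215.7 − 7.1 = 208.6 Hz.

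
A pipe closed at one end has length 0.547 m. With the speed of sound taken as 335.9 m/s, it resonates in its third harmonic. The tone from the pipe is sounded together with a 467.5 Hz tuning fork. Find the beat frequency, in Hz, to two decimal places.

Closed pipe (odd harmonics): f_n = n·v/(4L) = 3·335.9/(4·0.547) = 460.5576 Hz.
f_beat = |460.5576 − 467.5| = 6.94 Hz.

6.94 Hz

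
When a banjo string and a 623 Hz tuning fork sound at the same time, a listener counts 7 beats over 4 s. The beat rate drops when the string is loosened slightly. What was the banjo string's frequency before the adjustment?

624.75 Hz

Beat frequency = 7/4 = 1.75 Hz.
|f − 623| = 1.75, so the banjo string was at either 621.25 Hz or 624.75 Hz.
Reducing tension lowers a string's frequency; the adjustment lowers the banjo string's frequency.
The beat rate fell, so the adjustment moved the banjo string toward 623 Hz — it must have started above the reference.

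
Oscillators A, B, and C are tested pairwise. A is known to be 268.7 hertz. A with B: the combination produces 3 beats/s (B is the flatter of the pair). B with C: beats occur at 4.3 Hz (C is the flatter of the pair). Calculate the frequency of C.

B is below A, so f_B = 268.7 − 3 = 265.7 Hz.
C is below B, so f_C = 265.7 − 4.3 = 261.4 Hz.

261.4 Hz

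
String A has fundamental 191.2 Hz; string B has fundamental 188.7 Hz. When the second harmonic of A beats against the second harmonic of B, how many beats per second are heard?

5.0 Hz

Second harmonic of the first: 2·191.2 = 382.4 Hz.
Second harmonic of the second: 2·188.7 = 377.4 Hz.
f_beat = |382.4 − 377.4| = 5.0 Hz.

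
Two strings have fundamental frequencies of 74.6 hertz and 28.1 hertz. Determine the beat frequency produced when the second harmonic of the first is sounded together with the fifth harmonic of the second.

Second harmonic of the first: 2·74.6 = 149.2 Hz.
Fifth harmonic of the second: 5·28.1 = 140.5 Hz.
f_beat = |149.2 − 140.5| = 8.7 Hz.

8.7 Hz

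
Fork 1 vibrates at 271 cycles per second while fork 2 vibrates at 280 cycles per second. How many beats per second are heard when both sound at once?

9 Hz

Beats arise from superposition of two nearby frequencies; the beat rate is |f₁ − f₂|.
|271 − 280| = 9 Hz.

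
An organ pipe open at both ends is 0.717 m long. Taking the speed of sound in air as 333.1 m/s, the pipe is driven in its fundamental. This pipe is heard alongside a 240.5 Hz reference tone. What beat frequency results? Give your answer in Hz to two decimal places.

8.21 Hz

Open pipe: f_n = n·v/(2L) = 1·333.1/(2·0.717) = 232.2873 Hz.
f_beat = |232.2873 − 240.5| = 8.21 Hz.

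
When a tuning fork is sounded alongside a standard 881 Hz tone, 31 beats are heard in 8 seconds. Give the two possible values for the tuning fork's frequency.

877.125 Hz or 884.875 Hz

Beat frequency = 31/8 = 3.875 Hz.
|f − 881| = 3.875, so f = 881 ± 3.875.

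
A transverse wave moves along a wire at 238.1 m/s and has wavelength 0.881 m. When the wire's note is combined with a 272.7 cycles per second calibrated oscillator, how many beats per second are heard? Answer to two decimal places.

2.44 Hz

Source frequency f = v/λ = 238.1/0.881 = 270.2611 Hz.
f_beat = |270.2611 − 272.7| = 2.44 Hz.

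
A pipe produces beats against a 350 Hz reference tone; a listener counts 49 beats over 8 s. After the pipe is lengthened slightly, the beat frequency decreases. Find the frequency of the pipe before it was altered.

Beat frequency = 49/8 = 6.125 Hz.
|f − 350| = 6.125, so the pipe was at either 343.875 Hz or 356.125 Hz.
A longer pipe has a lower fundamental; the adjustment lowers the pipe's frequency.
The beat rate fell, so the adjustment moved the pipe toward 350 Hz — it must have started above the reference.

356.125 Hz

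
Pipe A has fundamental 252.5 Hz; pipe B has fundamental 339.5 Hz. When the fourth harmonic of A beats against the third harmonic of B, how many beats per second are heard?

Fourth harmonic of the first: 4·252.5 = 1010.0 Hz.
Third harmonic of the second: 3·339.5 = 1018.5 Hz.
f_beat = |1010.0 − 1018.5| = 8.5 Hz.

8.5 Hz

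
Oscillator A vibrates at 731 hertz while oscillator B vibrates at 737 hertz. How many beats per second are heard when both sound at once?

The beat frequency equals the magnitude of the frequency difference.
|731 − 737| = 6 Hz.

6 Hz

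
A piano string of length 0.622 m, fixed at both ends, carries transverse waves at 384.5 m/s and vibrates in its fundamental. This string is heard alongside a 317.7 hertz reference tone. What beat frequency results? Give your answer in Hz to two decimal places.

For a string fixed at both ends, f_n = n·v/(2L) = 1·384.5/(2·0.622) = 309.0836 Hz.
f_beat = |309.0836 − 317.7| = 8.62 Hz.

8.62 Hz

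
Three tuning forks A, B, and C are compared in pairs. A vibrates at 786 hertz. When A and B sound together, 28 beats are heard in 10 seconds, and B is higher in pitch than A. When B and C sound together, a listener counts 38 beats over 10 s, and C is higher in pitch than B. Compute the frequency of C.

792.6 Hz

A–B: Beat frequency = 28/10 = 2.8 Hz.
B is above A, so f_B = 786 + 2.8 = 788.8 Hz.
B–C: Beat frequency = 38/10 = 3.8 Hz.
C is above B, so f_C = 788.8 + 3.8 = 792.6 Hz.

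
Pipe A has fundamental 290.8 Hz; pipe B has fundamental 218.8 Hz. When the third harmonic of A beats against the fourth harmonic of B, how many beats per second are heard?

Third harmonic of the first: 3·290.8 = 872.4 Hz.
Fourth harmonic of the second: 4·218.8 = 875.2 Hz.
f_beat = |872.4 − 875.2| = 2.8 Hz.

2.8 Hz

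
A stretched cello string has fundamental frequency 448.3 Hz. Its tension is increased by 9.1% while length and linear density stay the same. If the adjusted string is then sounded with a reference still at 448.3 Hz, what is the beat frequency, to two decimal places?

For a string, f ∝ √T, so the new frequency is 448.3·√1.091 = 468.2536 Hz.
f_beat = |468.2536 − 448.3| = 19.95 Hz.

19.95 Hz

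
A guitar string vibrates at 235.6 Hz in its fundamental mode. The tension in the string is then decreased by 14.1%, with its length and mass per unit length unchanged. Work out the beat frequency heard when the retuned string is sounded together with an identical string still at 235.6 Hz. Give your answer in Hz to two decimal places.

For a string, f ∝ √T, so the new frequency is 235.6·√0.859 = 218.3594 Hz.
f_beat = |218.3594 − 235.6| = 17.24 Hz.

17.24 Hz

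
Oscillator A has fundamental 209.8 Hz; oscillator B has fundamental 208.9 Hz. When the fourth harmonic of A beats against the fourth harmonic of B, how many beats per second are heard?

3.6 Hz

Fourth harmonic of the first: 4·209.8 = 839.2 Hz.
Fourth harmonic of the second: 4·208.9 = 835.6 Hz.
f_beat = |839.2 − 835.6| = 3.6 Hz.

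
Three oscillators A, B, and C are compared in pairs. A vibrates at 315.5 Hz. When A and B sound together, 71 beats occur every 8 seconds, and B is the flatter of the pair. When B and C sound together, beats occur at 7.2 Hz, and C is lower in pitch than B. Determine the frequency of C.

A–B: Beat frequency = 71/8 = 8.875 Hz.
B is below A, so f_B = 315.5 − 8.875 = 306.625 Hz.
C is below B, so f_C = 306.625 − 7.2 = 299.425 Hz.

299.425 Hz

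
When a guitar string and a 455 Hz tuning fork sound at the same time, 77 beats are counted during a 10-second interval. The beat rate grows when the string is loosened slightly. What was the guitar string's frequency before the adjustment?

Beat frequency = 77/10 = 7.7 Hz.
|f − 455| = 7.7, so the guitar string was at either 447.3 Hz or 462.7 Hz.
Reducing tension lowers a string's frequency; the adjustment lowers the guitar string's frequency.
The beat rate rose, so the adjustment moved the guitar string further from 455 Hz — it was already below the reference.

447.3 Hz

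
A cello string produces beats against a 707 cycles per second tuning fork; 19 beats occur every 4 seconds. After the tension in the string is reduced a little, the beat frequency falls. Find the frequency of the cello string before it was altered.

711.75 Hz

Beat frequency = 19/4 = 4.75 Hz.
|f − 707| = 4.75, so the cello string was at either 702.25 Hz or 711.75 Hz.
Lower tension means lower frequency; the adjustment lowers the cello string's frequency.
The beat rate fell, so the adjustment moved the cello string toward 707 Hz — it must have started above the reference.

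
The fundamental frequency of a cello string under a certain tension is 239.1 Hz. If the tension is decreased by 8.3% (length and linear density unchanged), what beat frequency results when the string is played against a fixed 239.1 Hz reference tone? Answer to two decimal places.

10.14 Hz

For a string, f ∝ √T, so the new frequency is 239.1·√0.917 = 228.9624 Hz.
f_beat = |228.9624 − 239.1| = 10.14 Hz.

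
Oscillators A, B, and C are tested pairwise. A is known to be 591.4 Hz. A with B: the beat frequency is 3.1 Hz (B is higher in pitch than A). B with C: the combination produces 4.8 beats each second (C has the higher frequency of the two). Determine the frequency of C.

599.3 Hz

B is above A, so f_B = 591.4 + 3.1 = 594.5 Hz.
C is above B, so f_C = 594.5 + 4.8 = 599.3 Hz.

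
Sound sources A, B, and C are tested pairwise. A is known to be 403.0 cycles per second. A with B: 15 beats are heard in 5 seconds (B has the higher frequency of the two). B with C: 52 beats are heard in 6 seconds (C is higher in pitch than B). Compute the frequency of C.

A–B: Beat frequency = 15/5 = 3 Hz.
B is above A, so f_B = 403.0 + 3 = 406 Hz.
B–C: Beat frequency = 52/6 = 8.6667 Hz.
C is above B, so f_C = 406 + 8.6667 = 414.6667 Hz.

414.6667 Hz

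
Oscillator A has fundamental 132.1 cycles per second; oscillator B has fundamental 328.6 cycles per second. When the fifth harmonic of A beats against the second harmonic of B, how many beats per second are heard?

3.3 Hz

Fifth harmonic of the first: 5·132.1 = 660.5 Hz.
Second harmonic of the second: 2·328.6 = 657.2 Hz.
f_beat = |660.5 − 657.2| = 3.3 Hz.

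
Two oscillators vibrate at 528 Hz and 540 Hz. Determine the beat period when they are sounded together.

f_beat = |528 − 540| = 12 Hz.
Beat period T = 1 / f_beat = 1 / 12 s.

0.083 s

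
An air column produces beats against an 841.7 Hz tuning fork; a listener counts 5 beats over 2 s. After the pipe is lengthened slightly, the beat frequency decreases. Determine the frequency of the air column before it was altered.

844.2 Hz

Beat frequency = 5/2 = 2.5 Hz.
|f − 841.7| = 2.5, so the air column was at either 839.2 Hz or 844.2 Hz.
A longer pipe has a lower fundamental; the adjustment lowers the air column's frequency.
The beat rate fell, so the adjustment moved the air column toward 841.7 Hz — it must have started above the reference.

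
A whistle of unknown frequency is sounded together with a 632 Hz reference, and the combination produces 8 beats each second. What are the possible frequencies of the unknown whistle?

624 Hz or 640 Hz

|f − 632| = 8, so f = 632 ± 8.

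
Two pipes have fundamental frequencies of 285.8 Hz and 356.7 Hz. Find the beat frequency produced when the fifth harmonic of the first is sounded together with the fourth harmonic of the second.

2.2 Hz

Fifth harmonic of the first: 5·285.8 = 1429.0 Hz.
Fourth harmonic of the second: 4·356.7 = 1426.8 Hz.
f_beat = |1429.0 − 1426.8| = 2.2 Hz.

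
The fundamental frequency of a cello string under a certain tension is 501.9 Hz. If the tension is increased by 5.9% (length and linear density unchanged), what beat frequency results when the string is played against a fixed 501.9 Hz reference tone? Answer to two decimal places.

For a string, f ∝ √T, so the new frequency is 501.9·√1.059 = 516.4939 Hz.
f_beat = |516.4939 − 501.9| = 14.59 Hz.

14.59 Hz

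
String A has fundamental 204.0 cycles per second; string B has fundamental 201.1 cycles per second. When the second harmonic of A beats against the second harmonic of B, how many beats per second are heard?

Second harmonic of the first: 2·204.0 = 408.0 Hz.
Second harmonic of the second: 2·201.1 = 402.2 Hz.
f_beat = |408.0 − 402.2| = 5.8 Hz.

5.8 Hz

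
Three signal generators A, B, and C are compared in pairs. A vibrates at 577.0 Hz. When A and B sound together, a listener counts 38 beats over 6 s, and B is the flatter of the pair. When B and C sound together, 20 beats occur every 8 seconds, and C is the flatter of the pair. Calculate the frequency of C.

568.1667 Hz

A–B: Beat frequency = 38/6 = 6.3333 Hz.
B is below A, so f_B = 577.0 − 6.3333 = 570.6667 Hz.
B–C: Beat frequency = 20/8 = 2.5 Hz.
C is below B, so f_C = 570.6667 − 2.5 = 568.1667 Hz.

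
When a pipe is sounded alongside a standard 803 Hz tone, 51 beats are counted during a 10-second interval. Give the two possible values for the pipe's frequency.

797.9 Hz or 808.1 Hz

Beat frequency = 51/10 = 5.1 Hz.
|f − 803| = 5.1, so f = 803 ± 5.1.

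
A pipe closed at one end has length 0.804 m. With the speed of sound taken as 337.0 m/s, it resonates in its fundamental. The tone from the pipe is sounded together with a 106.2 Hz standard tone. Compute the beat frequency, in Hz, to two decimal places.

1.41 Hz

Closed pipe (odd harmonics): f_n = n·v/(4L) = 1·337.0/(4·0.804) = 104.7886 Hz.
f_beat = |104.7886 − 106.2| = 1.41 Hz.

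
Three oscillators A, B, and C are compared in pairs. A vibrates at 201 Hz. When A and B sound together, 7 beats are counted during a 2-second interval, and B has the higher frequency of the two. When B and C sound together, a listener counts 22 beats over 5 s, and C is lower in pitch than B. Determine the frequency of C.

A–B: Beat frequency = 7/2 = 3.5 Hz.
B is above A, so f_B = 201 + 3.5 = 204.5 Hz.
B–C: Beat frequency = 22/5 = 4.4 Hz.
C is below B, so f_C = 204.5 − 4.4 = 200.1 Hz.

200.1 Hz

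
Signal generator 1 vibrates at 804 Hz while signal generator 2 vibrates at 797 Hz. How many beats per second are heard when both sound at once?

7 Hz

The beat frequency equals the magnitude of the frequency difference.
|804 − 797| = 7 Hz.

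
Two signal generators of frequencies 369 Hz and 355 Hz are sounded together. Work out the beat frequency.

14 Hz

f_beat = |f₁ − f₂|.
|369 − 355| = 14 Hz.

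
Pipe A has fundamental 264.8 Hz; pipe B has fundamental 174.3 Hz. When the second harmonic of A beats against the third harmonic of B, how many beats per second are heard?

6.7 Hz

Second harmonic of the first: 2·264.8 = 529.6 Hz.
Third harmonic of the second: 3·174.3 = 522.9 Hz.
f_beat = |529.6 − 522.9| = 6.7 Hz.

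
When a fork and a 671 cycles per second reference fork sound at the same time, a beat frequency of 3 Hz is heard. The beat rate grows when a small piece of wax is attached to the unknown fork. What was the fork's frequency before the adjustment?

|f − 671| = 3, so the fork was at either 668 Hz or 674 Hz.
Loading a fork with wax lowers its frequency; the adjustment lowers the fork's frequency.
The beat rate rose, so the adjustment moved the fork further from 671 Hz — it was already below the reference.

668 Hz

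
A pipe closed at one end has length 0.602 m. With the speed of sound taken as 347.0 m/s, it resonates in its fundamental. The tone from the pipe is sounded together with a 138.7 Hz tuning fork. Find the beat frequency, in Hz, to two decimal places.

5.40 Hz

Closed pipe (odd harmonics): f_n = n·v/(4L) = 1·347.0/(4·0.602) = 144.1030 Hz.
f_beat = |144.1030 − 138.7| = 5.40 Hz.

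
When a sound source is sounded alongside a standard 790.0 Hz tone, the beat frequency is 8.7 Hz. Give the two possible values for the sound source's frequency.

|f − 790.0| = 8.7, so f = 790.0 ± 8.7.

781.3 Hz or 798.7 Hz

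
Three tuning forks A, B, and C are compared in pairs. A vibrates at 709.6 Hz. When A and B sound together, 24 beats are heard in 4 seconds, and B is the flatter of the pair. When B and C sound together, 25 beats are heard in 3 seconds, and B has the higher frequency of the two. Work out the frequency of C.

A–B: Beat frequency = 24/4 = 6 Hz.
B is below A, so f_B = 709.6 − 6 = 703.6 Hz.
B–C: Beat frequency = 25/3 = 8.3333 Hz.
C is below B, so f_C = 703.6 − 8.3333 = 695.2667 Hz.

695.2667 Hz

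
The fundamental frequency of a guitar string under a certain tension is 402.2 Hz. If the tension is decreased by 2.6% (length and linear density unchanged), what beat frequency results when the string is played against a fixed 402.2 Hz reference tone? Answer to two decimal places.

5.26 Hz

For a string, f ∝ √T, so the new frequency is 402.2·√0.974 = 396.9370 Hz.
f_beat = |396.9370 − 402.2| = 5.26 Hz.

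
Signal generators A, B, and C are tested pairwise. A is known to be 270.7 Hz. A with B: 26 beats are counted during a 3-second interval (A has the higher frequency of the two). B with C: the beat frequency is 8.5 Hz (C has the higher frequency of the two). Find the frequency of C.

270.5333 Hz

A–B: Beat frequency = 26/3 = 8.6667 Hz.
B is below A, so f_B = 270.7 − 8.6667 = 262.0333 Hz.
C is above B, so f_C = 262.0333 + 8.5 = 270.5333 Hz.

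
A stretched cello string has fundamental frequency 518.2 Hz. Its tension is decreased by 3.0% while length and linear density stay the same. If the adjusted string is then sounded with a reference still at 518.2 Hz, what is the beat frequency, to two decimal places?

For a string, f ∝ √T, so the new frequency is 518.2·√0.970 = 510.3678 Hz.
f_beat = |510.3678 − 518.2| = 7.83 Hz.

7.83 Hz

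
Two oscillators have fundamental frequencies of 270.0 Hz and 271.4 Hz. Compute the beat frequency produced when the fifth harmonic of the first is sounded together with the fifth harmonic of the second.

7.0 Hz

Fifth harmonic of the first: 5·270.0 = 1350.0 Hz.
Fifth harmonic of the second: 5·271.4 = 1357.0 Hz.
f_beat = |1350.0 − 1357.0| = 7.0 Hz.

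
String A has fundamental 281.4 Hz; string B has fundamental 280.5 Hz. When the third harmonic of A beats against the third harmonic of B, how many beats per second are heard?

2.7 Hz

Third harmonic of the first: 3·281.4 = 844.2 Hz.
Third harmonic of the second: 3·280.5 = 841.5 Hz.
f_beat = |844.2 − 841.5| = 2.7 Hz.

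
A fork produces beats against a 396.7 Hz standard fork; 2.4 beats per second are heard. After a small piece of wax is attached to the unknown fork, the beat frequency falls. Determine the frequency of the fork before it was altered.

399.1 Hz

|f − 396.7| = 2.4, so the fork was at either 394.3 Hz or 399.1 Hz.
Loading a fork with wax lowers its frequency; the adjustment lowers the fork's frequency.
The beat rate fell, so the adjustment moved the fork toward 396.7 Hz — it must have started above the reference.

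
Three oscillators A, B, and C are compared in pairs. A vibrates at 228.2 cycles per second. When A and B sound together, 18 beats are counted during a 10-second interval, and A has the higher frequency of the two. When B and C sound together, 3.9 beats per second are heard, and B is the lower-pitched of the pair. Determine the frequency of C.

230.3 Hz

A–B: Beat frequency = 18/10 = 1.8 Hz.
B is below A, so f_B = 228.2 − 1.8 = 226.4 Hz.
C is above B, so f_C = 226.4 + 3.9 = 230.3 Hz.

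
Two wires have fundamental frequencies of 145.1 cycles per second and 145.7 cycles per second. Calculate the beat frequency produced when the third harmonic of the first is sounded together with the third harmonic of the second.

1.8 Hz

Third harmonic of the first: 3·145.1 = 435.3 Hz.
Third harmonic of the second: 3·145.7 = 437.1 Hz.
f_beat = |435.3 − 437.1| = 1.8 Hz.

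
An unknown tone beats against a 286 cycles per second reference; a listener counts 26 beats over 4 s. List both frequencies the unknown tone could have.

Beat frequency = 26/4 = 6.5 Hz.
|f − 286| = 6.5, so f = 286 ± 6.5.

279.5 Hz or 292.5 Hz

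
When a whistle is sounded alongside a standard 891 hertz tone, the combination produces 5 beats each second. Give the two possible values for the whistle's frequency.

|f − 891| = 5, so f = 891 ± 5.

886 Hz or 896 Hz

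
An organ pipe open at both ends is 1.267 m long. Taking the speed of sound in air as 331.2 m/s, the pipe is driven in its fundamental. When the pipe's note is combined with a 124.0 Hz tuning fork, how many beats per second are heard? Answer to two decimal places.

6.70 Hz

Open pipe: f_n = n·v/(2L) = 1·331.2/(2·1.267) = 130.7024 Hz.
f_beat = |130.7024 − 124.0| = 6.70 Hz.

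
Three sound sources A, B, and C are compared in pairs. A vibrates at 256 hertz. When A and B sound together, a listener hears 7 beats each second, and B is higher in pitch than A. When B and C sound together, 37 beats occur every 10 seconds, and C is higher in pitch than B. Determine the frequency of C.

B is above A, so f_B = 256 + 7 = 263 Hz.
B–C: Beat frequency = 37/10 = 3.7 Hz.
C is above B, so f_C = 263 + 3.7 = 266.7 Hz.

266.7 Hz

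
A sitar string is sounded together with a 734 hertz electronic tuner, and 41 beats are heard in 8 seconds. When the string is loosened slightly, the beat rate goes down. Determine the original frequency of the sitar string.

739.125 Hz

Beat frequency = 41/8 = 5.125 Hz.
|f − 734| = 5.125, so the sitar string was at either 728.875 Hz or 739.125 Hz.
Reducing tension lowers a string's frequency; the adjustment lowers the sitar string's frequency.
The beat rate fell, so the adjustment moved the sitar string toward 734 Hz — it must have started above the reference.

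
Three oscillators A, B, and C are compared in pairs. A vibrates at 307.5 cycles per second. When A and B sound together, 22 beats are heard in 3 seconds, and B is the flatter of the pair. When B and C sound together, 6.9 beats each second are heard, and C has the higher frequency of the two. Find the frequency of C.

A–B: Beat frequency = 22/3 = 7.3333 Hz.
B is below A, so f_B = 307.5 − 7.3333 = 300.1667 Hz.
C is above B, so f_C = 300.1667 + 6.9 = 307.0667 Hz.

307.0667 Hz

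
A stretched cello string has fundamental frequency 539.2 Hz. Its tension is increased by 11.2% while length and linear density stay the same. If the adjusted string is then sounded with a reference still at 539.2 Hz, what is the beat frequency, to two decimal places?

For a string, f ∝ √T, so the new frequency is 539.2·√1.112 = 568.5940 Hz.
f_beat = |568.5940 − 539.2| = 29.39 Hz.

29.39 Hz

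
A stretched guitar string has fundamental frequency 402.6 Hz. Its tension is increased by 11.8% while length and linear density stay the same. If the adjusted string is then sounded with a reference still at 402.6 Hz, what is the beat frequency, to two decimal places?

For a string, f ∝ √T, so the new frequency is 402.6·√1.118 = 425.6912 Hz.
f_beat = |425.6912 − 402.6| = 23.09 Hz.

23.09 Hz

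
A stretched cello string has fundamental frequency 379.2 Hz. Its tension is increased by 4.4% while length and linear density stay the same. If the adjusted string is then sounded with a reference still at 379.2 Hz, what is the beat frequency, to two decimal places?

8.25 Hz

For a string, f ∝ √T, so the new frequency is 379.2·√1.044 = 387.4526 Hz.
f_beat = |387.4526 − 379.2| = 8.25 Hz.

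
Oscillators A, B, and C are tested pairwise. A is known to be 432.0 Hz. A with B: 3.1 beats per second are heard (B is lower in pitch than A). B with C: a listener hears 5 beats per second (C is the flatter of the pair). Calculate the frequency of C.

423.9 Hz

B is below A, so f_B = 432.0 − 3.1 = 428.9 Hz.
C is below B, so f_C = 428.9 − 5 = 423.9 Hz.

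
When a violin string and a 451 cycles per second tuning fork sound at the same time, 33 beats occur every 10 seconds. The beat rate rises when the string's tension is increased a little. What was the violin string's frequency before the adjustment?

454.3 Hz

Beat frequency = 33/10 = 3.3 Hz.
|f − 451| = 3.3, so the violin string was at either 447.7 Hz or 454.3 Hz.
Higher tension means higher frequency; the adjustment raises the violin string's frequency.
The beat rate rose, so the adjustment moved the violin string further from 451 Hz — it was already above the reference.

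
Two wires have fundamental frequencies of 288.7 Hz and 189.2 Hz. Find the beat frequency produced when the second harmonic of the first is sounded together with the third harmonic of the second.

Second harmonic of the first: 2·288.7 = 577.4 Hz.
Third harmonic of the second: 3·189.2 = 567.6 Hz.
f_beat = |577.4 − 567.6| = 9.8 Hz.

9.8 Hz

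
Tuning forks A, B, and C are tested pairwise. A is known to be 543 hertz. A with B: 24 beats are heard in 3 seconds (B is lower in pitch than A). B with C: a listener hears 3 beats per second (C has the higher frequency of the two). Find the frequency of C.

538 Hz

A–B: Beat frequency = 24/3 = 8 Hz.
B is below A, so f_B = 543 − 8 = 535 Hz.
C is above B, so f_C = 535 + 3 = 538 Hz.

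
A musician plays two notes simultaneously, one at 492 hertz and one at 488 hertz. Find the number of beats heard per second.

The beat frequency equals the magnitude of the frequency difference.
|492 − 488| = 4 Hz.

4 Hz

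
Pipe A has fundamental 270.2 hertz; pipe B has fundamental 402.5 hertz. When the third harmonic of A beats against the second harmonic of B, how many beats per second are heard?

Third harmonic of the first: 3·270.2 = 810.6 Hz.
Second harmonic of the second: 2·402.5 = 805.0 Hz.
f_beat = |810.6 − 805.0| = 5.6 Hz.

5.6 Hz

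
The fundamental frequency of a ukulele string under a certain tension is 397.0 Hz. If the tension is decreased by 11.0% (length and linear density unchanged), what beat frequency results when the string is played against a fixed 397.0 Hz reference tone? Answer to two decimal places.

22.47 Hz

For a string, f ∝ √T, so the new frequency is 397.0·√0.890 = 374.5291 Hz.
f_beat = |374.5291 − 397.0| = 22.47 Hz.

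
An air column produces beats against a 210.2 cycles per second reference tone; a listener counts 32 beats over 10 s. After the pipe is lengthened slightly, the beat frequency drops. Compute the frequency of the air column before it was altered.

213.4 Hz

Beat frequency = 32/10 = 3.2 Hz.
|f − 210.2| = 3.2, so the air column was at either 207 Hz or 213.4 Hz.
A longer pipe has a lower fundamental; the adjustment lowers the air column's frequency.
The beat rate fell, so the adjustment moved the air column toward 210.2 Hz — it must have started above the reference.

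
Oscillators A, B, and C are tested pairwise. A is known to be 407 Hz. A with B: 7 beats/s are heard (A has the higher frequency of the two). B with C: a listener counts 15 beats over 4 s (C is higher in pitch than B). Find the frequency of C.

B is below A, so f_B = 407 − 7 = 400 Hz.
B–C: Beat frequency = 15/4 = 3.75 Hz.
C is above B, so f_C = 400 + 3.75 = 403.75 Hz.

403.75 Hz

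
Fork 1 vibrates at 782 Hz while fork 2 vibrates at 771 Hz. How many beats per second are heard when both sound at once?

11 Hz

The beat frequency equals the magnitude of the frequency difference.
|782 − 771| = 11 Hz.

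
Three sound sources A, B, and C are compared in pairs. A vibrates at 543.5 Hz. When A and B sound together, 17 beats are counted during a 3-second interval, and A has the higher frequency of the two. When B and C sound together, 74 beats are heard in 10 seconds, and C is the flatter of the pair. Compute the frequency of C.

A–B: Beat frequency = 17/3 = 5.6667 Hz.
B is below A, so f_B = 543.5 − 5.6667 = 537.8333 Hz.
B–C: Beat frequency = 74/10 = 7.4 Hz.
C is below B, so f_C = 537.8333 − 7.4 = 530.4333 Hz.

530.4333 Hz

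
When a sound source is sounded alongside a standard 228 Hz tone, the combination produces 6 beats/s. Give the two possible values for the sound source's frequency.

|f − 228| = 6, so f = 228 ± 6.

222 Hz or 234 Hz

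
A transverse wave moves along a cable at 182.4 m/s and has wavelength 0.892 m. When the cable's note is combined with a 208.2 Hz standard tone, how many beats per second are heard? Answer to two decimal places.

3.72 Hz

Source frequency f = v/λ = 182.4/0.892 = 204.4843 Hz.
f_beat = |204.4843 − 208.2| = 3.72 Hz.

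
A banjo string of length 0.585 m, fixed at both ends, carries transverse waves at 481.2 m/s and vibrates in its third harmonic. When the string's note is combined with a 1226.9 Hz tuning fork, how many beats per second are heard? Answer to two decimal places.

For a string fixed at both ends, f_n = n·v/(2L) = 3·481.2/(2·0.585) = 1233.8462 Hz.
f_beat = |1233.8462 − 1226.9| = 6.95 Hz.

6.95 Hz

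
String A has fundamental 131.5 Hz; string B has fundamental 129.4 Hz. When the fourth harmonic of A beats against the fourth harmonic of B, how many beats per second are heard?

8.4 Hz

Fourth harmonic of the first: 4·131.5 = 526.0 Hz.
Fourth harmonic of the second: 4·129.4 = 517.6 Hz.
f_beat = |526.0 − 517.6| = 8.4 Hz.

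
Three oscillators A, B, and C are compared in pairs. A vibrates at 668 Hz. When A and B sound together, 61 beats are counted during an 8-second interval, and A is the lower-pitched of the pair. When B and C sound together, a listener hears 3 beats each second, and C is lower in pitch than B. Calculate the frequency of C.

672.625 Hz

A–B: Beat frequency = 61/8 = 7.625 Hz.
B is above A, so f_B = 668 + 7.625 = 675.625 Hz.
C is below B, so f_C = 675.625 − 3 = 672.625 Hz.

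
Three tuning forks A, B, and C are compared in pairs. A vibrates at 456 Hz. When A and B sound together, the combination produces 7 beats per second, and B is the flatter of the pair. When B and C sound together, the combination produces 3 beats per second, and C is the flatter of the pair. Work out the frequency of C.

446 Hz

B is below A, so f_B = 456 − 7 = 449 Hz.
C is below B, so f_C = 449 − 3 = 446 Hz.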